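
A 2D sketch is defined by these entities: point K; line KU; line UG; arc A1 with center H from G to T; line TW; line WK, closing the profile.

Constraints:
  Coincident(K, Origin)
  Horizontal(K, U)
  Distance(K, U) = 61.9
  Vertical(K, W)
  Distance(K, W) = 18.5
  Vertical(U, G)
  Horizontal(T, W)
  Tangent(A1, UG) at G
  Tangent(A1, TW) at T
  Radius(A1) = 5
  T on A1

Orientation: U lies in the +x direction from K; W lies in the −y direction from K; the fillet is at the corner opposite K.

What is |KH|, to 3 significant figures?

58.5

K is at the origin; KU is horizontal with |KU| = 61.9 and U on the +x side, so U = (61.9, 0.00). K and W share the same x with |KW| = 18.5 and W on the −y side, so W = (0.00, -18.5). The virtual corner opposite K is at (61.9, -18.5). The tangent condition forces HG to be normal to UG and since A1 is tangent to TW there, HT ⟂ TW, with radius 5.0, so the center H sits 5.0 in from both sides at H = (56.9, -13.5). Then |KH| = |H − K| = 58.5.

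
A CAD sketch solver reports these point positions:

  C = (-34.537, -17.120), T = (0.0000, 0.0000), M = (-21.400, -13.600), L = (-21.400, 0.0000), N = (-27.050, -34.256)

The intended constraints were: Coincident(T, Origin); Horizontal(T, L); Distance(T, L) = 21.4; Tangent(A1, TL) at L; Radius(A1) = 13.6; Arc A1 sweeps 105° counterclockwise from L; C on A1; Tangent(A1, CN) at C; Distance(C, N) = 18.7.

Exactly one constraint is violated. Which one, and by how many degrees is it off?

Tangent(A1, CN) at C — off by 8.60°.

T = (0.00, 0.00) ✓; T.y = 0.00, L.y = 0.00 ✓; |TL| = 21.40 ✓; ∠(ML, LT) = 90.00° ✓; |ML| = 13.60 ✓; bearing(M→C) − bearing(M→L) = 105.0° ✓; |MC| = 13.60 ✓; ∠(MC, CN) = 81.40° ✗; |CN| = 18.70 ✓.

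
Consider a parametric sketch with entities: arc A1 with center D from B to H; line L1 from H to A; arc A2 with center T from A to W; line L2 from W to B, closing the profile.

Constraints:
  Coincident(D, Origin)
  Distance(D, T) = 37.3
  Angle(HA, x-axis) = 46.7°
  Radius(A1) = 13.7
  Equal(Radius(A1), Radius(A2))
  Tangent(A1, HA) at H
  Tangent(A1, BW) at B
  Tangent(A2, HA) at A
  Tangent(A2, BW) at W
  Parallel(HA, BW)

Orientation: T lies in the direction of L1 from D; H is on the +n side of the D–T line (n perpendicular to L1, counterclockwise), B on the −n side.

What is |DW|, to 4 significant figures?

39.74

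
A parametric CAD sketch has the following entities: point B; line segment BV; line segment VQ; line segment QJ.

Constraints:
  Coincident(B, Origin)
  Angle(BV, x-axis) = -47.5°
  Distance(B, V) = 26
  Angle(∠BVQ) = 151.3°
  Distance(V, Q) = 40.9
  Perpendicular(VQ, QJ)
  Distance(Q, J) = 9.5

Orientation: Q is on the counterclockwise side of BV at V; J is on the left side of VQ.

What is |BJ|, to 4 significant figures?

63.78

∠BVQ = 151.3°, so VQ runs at -47.5° + (180° − 151.3°) = -18.80° from the x-axis; with |VQ| = 40.9, Q = V + 40.9·(cos -18.80°, sin -18.80°) = (56.28, -32.35). VQ is perpendicular to QJ; with |QJ| = 9.5 on the left of VQ, J = Q + 9.5·(0.3223, 0.9466) = (59.34, -23.36). Then |BJ| = |J − B| = 63.78.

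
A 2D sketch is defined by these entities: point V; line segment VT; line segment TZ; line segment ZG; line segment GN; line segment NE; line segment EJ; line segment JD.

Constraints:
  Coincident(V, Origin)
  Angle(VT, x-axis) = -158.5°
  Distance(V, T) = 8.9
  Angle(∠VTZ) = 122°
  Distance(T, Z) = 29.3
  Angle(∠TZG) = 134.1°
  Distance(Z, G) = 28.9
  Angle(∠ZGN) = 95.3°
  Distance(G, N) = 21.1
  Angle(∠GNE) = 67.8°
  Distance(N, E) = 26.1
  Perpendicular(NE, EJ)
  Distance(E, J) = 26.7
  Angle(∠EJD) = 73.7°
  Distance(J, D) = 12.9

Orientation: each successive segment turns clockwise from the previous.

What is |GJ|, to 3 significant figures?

19.5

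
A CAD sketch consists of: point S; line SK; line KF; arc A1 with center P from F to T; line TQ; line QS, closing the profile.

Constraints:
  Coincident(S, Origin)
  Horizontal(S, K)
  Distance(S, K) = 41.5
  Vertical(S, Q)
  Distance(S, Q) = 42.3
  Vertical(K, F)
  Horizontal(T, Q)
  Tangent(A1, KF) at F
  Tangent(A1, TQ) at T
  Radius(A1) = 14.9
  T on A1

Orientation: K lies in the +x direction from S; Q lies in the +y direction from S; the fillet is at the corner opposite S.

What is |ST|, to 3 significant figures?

50.0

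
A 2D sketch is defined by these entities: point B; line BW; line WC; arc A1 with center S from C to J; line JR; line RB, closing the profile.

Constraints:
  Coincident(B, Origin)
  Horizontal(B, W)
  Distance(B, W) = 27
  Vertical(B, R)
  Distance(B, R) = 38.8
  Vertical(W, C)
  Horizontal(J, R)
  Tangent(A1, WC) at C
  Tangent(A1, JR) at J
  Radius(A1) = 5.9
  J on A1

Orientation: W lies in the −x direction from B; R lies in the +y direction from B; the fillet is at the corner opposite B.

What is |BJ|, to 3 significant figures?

44.2

B is at the origin; B and W share the same y with |BW| = 27.0 and W on the −x side, so W = (-27.0, 0.00). BR is vertical with |BR| = 38.8 and R on the +y side, so R = (0.00, 38.8). The virtual corner opposite B is at (-27.0, 38.8). Tangency of A1 to WC means the radius SC is perpendicular to WC and the tangent condition forces SJ to be normal to JR, with radius 5.9, so the center S sits 5.9 in from both sides at S = (-21.1, 32.9). That places the tangent points at C = (-27.0, 32.9) on WC and J = (-21.1, 38.8) on JR. Then |BJ| = |J − B| = 44.2.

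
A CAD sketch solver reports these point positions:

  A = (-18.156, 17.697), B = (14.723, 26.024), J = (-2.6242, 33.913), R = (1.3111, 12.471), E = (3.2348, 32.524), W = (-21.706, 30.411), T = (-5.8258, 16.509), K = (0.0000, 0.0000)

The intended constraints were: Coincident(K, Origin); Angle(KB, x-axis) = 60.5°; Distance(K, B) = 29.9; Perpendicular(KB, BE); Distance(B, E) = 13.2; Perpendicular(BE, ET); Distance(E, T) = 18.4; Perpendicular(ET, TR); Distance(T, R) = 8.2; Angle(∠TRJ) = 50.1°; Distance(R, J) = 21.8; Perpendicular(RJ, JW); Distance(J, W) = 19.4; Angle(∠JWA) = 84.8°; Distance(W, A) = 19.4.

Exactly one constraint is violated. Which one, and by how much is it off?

Distance(W, A) = 19.4 — off by 6.20.

K = (0.00, 0.00) ✓; KB at 60.50° ✓; |KB| = 29.90 ✓; ∠(KB, BE) = 90.00° ✓; |BE| = 13.20 ✓; ∠(BE, ET) = 90.00° ✓; |ET| = 18.40 ✓; ∠(ET, TR) = 90.00° ✓; |TR| = 8.200 ✓; ∠TRJ = 50.10° ✓; |RJ| = 21.80 ✓; ∠(RJ, JW) = 90.00° ✓; |JW| = 19.40 ✓; ∠JWA = 84.80° ✓; |WA| = 13.20 ✗.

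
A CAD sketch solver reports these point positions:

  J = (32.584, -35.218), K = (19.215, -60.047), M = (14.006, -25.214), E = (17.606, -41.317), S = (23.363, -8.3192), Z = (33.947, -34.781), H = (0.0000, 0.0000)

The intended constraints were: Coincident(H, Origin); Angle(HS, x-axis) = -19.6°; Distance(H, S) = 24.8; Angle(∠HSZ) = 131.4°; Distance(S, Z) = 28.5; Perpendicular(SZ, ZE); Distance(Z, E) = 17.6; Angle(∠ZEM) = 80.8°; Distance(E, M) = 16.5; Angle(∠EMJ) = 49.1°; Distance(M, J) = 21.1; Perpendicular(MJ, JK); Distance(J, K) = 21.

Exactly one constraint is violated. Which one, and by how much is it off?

Distance(J, K) = 21 — off by 7.20.

H = (0.00, 0.00) ✓; HS at -19.60° ✓; |HS| = 24.80 ✓; ∠HSZ = 131.4° ✓; |SZ| = 28.50 ✓; ∠(SZ, ZE) = 90.00° ✓; |ZE| = 17.60 ✓; ∠ZEM = 80.80° ✓; |EM| = 16.50 ✓; ∠EMJ = 49.10° ✓; |MJ| = 21.10 ✓; ∠(MJ, JK) = 90.00° ✓; |JK| = 28.20 ✗.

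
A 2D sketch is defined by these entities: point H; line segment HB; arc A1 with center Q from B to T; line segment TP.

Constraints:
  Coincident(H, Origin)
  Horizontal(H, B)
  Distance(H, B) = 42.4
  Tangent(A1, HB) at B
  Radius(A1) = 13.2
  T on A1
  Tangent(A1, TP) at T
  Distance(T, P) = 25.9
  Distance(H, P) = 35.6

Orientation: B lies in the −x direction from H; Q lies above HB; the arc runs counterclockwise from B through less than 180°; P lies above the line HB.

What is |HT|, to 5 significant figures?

31.485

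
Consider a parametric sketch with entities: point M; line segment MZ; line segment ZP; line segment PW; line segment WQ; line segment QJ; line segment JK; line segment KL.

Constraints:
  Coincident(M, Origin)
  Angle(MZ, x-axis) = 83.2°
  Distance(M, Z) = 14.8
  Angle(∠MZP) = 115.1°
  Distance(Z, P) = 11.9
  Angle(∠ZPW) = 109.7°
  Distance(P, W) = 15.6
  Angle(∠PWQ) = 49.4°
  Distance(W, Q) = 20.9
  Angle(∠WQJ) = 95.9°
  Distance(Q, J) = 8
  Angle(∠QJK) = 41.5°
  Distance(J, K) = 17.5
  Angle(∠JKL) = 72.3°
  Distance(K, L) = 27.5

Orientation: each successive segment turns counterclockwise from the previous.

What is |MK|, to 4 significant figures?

13.90

∠WQJ = 95.9° gives QJ at 73.10° from the x-axis; with |QJ| = 8.0, J = (2.266, 14.96). ∠QJK = 41.5° gives JK at -148.4° from the x-axis; with |JK| = 17.5, K = (-12.64, 5.791). Then |MK| = |K − M| = 13.90.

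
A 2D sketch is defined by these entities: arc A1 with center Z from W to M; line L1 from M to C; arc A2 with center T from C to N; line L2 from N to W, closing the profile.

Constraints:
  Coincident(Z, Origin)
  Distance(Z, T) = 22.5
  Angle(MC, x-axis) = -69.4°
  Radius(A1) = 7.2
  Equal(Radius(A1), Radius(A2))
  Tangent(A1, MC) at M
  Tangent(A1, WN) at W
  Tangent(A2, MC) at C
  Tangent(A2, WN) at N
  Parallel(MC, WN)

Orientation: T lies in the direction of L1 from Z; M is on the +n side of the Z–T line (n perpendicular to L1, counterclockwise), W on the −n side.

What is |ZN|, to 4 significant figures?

23.62

Tangency of A1 to both parallel lines with radius 7.2 puts M and W at Z ± 7.2·n: M = (6.740, 2.533), W = (-6.740, -2.533). Equal radii place C and N the same way about T: C = T + 7.2·n = (14.66, -18.53), N = T − 7.2·n = (1.177, -23.59). Then |ZN| = |N − Z| = 23.62.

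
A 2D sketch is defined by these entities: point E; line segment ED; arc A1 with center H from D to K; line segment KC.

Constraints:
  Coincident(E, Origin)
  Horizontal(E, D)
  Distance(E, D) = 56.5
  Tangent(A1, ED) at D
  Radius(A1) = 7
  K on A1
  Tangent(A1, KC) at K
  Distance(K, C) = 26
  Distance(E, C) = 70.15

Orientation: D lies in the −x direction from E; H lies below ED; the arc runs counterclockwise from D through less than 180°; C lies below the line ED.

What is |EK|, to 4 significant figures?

63.92

E is at the origin; E and D share the same y with |ED| = 56.5 and D on the −x side, so D = (-56.50, 0.000). The tangent condition forces HD to be normal to ED, so H = D + (0, -7) = (-56.50, -7.000). Since HK ⟂ KC (tangency), |HC| = √(7.0² + 26.0²) = 26.93 regardless of where K sits on A1. So C lies on both circle(E, 70.15) and circle(H, 26.93); the below-ED intersection is C = (-61.68, -33.42). K is the foot of the tangent from C: K = (-63.48, -7.487).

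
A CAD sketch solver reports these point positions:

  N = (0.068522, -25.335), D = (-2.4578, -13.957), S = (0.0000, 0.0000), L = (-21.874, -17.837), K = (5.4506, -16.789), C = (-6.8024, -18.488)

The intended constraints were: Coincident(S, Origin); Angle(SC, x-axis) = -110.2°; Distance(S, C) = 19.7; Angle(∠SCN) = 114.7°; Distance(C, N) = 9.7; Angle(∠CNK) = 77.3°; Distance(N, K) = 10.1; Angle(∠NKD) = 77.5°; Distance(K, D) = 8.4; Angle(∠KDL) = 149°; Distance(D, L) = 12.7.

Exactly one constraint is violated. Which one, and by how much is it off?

Distance(D, L) = 12.7 — off by 7.10.

S = (0.00, 0.00) ✓; SC at -110.2° ✓; |SC| = 19.70 ✓; ∠SCN = 114.7° ✓; |CN| = 9.700 ✓; ∠CNK = 77.30° ✓; |NK| = 10.10 ✓; ∠NKD = 77.50° ✓; |KD| = 8.400 ✓; ∠KDL = 149.0° ✓; |DL| = 19.80 ✗.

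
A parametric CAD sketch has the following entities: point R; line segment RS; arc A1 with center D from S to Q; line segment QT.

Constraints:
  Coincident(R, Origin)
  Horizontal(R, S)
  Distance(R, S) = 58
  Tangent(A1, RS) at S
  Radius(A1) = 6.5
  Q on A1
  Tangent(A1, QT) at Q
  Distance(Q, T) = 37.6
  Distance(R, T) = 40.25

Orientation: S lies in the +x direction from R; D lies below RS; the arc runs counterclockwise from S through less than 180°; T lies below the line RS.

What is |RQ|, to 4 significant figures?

53.31

R is at the origin; RS is horizontal with |RS| = 58.0 and S on the +x side, so S = (58.00, 0.000). Tangency of A1 to RS means the radius DS is perpendicular to RS, so D = S + (0, -6.5) = (58.00, -6.500). Since DQ ⟂ QT (tangency), |DT| = √(6.5² + 37.6²) = 38.16 regardless of where Q sits on A1. So T lies on both circle(R, 40.25) and circle(D, 38.16); the below-RS intersection is T = (27.48, -29.41). Q is the foot of the tangent from T: Q = (53.27, -2.042).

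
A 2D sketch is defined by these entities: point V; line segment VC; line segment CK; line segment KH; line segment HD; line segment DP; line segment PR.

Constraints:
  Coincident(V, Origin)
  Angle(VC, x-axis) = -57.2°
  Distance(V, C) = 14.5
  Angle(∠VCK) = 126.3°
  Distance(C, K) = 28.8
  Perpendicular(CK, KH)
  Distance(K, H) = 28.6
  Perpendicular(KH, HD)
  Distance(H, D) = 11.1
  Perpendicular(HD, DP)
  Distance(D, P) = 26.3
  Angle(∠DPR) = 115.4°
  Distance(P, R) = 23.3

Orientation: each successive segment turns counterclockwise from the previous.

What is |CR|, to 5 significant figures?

39.504

V is at the origin; VC runs at -57.2° with length 14.5, so C = (7.8548, -12.188). ∠VCK = 126.3° gives CK at -3.5000° from the x-axis; with |CK| = 28.8, K = (36.601, -13.946). CK ⟂ KH, so KH runs at 86.500°; with |KH| = 28.6, H = (38.347, 14.600). KH ⟂ HD, so HD runs at 176.50°; with |HD| = 11.1, D = (27.268, 15.278). HD ⟂ DP, so DP runs at -93.500°; with |DP| = 26.3, P = (25.662, -10.973). ∠DPR = 115.4° gives PR at -28.900° from the x-axis; with |PR| = 23.3, R = (46.060, -22.234). Then |CR| = |R − C| = 39.504.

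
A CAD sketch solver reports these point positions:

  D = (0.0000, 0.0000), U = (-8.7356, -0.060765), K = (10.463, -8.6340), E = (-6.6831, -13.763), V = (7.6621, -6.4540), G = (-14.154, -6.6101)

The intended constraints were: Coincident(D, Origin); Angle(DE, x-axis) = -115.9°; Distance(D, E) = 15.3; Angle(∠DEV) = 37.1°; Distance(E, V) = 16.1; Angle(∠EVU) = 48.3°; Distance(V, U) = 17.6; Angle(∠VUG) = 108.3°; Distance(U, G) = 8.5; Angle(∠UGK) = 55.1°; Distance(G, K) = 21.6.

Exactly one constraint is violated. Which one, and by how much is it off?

Distance(G, K) = 21.6 — off by 3.10.

D = (0.00, 0.00) ✓; DE at -115.9° ✓; |DE| = 15.30 ✓; ∠DEV = 37.10° ✓; |EV| = 16.10 ✓; ∠EVU = 48.30° ✓; |VU| = 17.60 ✓; ∠VUG = 108.3° ✓; |UG| = 8.500 ✓; ∠UGK = 55.10° ✓; |GK| = 24.70 ✗.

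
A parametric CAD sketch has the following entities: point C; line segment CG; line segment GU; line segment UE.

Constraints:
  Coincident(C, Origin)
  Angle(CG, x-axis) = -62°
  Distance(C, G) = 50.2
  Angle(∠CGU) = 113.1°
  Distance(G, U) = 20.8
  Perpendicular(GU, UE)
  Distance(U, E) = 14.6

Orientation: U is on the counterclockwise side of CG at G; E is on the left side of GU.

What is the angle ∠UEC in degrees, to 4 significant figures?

127.9°

C is at the origin; CG runs at -62.0° with length 50.2, so G = 50.2·(cos -62.0°, sin -62.0°) = (23.57, -44.32). ∠CGU = 113.1°, so GU runs at -62.0° + (180° − 113.1°) = 4.900° from the x-axis; with |GU| = 20.8, U = G + 20.8·(cos 4.900°, sin 4.900°) = (44.29, -42.55). GU ⟂ UE; with |UE| = 14.6 on the left of GU, E = U + 14.6·(-0.08542, 0.9963) = (43.04, -28.00). Then cos ∠UEC = EU·EC / (|EU||EC|), giving 127.9°.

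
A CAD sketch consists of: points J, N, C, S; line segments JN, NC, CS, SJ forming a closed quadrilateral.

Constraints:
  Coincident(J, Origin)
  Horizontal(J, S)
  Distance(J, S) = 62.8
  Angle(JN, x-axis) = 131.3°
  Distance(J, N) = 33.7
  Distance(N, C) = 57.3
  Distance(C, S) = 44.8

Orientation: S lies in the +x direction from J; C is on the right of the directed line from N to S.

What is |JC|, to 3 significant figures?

24.1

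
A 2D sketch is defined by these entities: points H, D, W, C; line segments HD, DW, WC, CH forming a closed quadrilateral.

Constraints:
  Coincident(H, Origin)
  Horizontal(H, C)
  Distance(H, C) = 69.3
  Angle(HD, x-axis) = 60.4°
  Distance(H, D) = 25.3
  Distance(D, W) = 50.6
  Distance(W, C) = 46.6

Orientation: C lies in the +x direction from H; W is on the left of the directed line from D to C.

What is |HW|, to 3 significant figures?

73.1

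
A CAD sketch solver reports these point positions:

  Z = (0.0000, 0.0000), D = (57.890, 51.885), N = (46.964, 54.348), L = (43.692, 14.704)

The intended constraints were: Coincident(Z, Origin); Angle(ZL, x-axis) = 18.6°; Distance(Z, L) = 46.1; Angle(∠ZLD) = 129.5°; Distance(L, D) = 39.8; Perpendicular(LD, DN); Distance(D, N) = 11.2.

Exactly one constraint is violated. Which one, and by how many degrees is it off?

Perpendicular(LD, DN) — off by 8.20°.

Z = (0.00, 0.00) ✓; ZL at 18.60° ✓; |ZL| = 46.10 ✓; ∠ZLD = 129.5° ✓; |LD| = 39.80 ✓; ∠(LD, DN) = 98.20° ✗; |DN| = 11.20 ✓.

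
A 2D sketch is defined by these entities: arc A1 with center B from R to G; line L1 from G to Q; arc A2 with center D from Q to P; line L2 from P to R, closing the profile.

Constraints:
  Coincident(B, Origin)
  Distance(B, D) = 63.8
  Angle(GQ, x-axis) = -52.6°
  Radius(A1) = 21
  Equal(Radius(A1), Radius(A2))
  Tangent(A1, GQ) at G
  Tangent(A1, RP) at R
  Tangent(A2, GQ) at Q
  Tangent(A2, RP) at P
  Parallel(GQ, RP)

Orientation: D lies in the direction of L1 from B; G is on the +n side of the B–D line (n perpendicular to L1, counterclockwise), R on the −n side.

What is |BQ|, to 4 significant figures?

67.17

The slot axis is L1's direction at -52.6°, so u = (cos -52.6°, sin -52.6°) = (0.6074, -0.7944) and n = (−sin -52.6°, cos -52.6°) = (0.7944, 0.6074). B is at the origin and D lies 63.8 along u from B, so D = 63.8·u = (38.75, -50.68). Tangency of A1 to both parallel lines with radius 21.0 puts G and R at B ± 21.0·n: G = (16.68, 12.75), R = (-16.68, -12.75). Equal radii place Q and P the same way about D: Q = D + 21.0·n = (55.43, -37.93), P = D − 21.0·n = (22.07, -63.44). Then |BQ| = |Q − B| = 67.17.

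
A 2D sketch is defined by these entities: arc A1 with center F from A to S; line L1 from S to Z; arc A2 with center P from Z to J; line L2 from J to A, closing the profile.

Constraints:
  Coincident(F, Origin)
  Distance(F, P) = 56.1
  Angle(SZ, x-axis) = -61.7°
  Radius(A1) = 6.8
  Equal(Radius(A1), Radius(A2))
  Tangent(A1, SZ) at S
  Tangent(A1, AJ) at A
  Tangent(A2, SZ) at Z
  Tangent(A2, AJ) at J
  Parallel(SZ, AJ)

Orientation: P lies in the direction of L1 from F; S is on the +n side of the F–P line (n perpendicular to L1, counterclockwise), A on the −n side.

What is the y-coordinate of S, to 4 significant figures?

3.224

The slot axis is L1's direction at -61.7°, so u = (cos -61.7°, sin -61.7°) = (0.4741, -0.8805) and n = (−sin -61.7°, cos -61.7°) = (0.8805, 0.4741). F is at the origin and P lies 56.1 along u from F, so P = 56.1·u = (26.60, -49.39). Tangency of A1 to both parallel lines with radius 6.8 puts S and A at F ± 6.8·n: S = (5.987, 3.224), A = (-5.987, -3.224). So S.y = 3.224.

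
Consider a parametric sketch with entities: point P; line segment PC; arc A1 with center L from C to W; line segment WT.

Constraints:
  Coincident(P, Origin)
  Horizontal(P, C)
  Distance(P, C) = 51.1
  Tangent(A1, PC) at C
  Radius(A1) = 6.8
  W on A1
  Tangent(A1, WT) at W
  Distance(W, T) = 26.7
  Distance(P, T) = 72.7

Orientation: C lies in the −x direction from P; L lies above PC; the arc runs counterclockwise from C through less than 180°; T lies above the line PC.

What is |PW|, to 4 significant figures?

48.02

P is at the origin; P and C share the same y with |PC| = 51.1 and C on the −x side, so C = (-51.10, 0.000). A1 meets PC tangentially, so LC is at right angles to PC, so L = C + (0, 6.8) = (-51.10, 6.800). Since LW ⟂ WT (tangency), |LT| = √(6.8² + 26.7²) = 27.55 regardless of where W sits on A1. So T lies on both circle(P, 72.7) and circle(L, 27.55); the above-PC intersection is T = (-66.33, 29.76). W is the foot of the tangent from T: W = (-46.54, 11.84).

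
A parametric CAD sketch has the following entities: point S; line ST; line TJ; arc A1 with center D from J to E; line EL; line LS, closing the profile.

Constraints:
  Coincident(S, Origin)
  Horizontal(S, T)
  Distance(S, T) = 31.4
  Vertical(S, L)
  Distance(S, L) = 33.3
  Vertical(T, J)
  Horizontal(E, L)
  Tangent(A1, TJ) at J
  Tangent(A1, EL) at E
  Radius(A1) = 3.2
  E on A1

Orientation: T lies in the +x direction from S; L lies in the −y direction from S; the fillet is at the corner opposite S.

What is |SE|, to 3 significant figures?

43.6

S is at the origin; S and T share the same y with |ST| = 31.4 and T on the +x side, so T = (31.4, 0.00). SL is vertical with |SL| = 33.3 and L on the −y side, so L = (0.00, -33.3). The virtual corner opposite S is at (31.4, -33.3). A1 meets TJ tangentially, so DJ is at right angles to TJ and tangency of A1 to EL means the radius DE is perpendicular to EL, with radius 3.2, so the center D sits 3.2 in from both sides at D = (28.2, -30.1). That places the tangent points at J = (31.4, -30.1) on TJ and E = (28.2, -33.3) on EL. Then |SE| = |E − S| = 43.6.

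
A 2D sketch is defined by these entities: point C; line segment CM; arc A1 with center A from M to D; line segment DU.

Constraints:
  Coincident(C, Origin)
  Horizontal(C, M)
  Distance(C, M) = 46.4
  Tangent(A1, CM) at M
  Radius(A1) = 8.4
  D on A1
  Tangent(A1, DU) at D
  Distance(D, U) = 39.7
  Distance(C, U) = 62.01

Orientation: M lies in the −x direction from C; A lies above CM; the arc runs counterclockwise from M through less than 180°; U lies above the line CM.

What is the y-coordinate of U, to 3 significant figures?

48.3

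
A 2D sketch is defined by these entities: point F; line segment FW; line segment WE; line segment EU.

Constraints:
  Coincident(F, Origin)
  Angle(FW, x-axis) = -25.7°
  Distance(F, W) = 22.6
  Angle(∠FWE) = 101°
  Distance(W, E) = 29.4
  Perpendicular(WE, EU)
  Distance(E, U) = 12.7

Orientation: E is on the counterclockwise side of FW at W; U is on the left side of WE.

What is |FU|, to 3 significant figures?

35.0

F is at the origin; FW runs at -25.7° with length 22.6, so W = 22.6·(cos -25.7°, sin -25.7°) = (20.4, -9.80). ∠FWE = 101.0°, so WE runs at -25.7° + (180° − 101.0°) = 53.3° from the x-axis; with |WE| = 29.4, E = W + 29.4·(cos 53.3°, sin 53.3°) = (37.9, 13.8). The perpendicularity gives EU at right angles to WE; with |EU| = 12.7 on the left of WE, U = E + 12.7·(-0.802, 0.598) = (27.8, 21.4). Then |FU| = |U − F| = 35.0.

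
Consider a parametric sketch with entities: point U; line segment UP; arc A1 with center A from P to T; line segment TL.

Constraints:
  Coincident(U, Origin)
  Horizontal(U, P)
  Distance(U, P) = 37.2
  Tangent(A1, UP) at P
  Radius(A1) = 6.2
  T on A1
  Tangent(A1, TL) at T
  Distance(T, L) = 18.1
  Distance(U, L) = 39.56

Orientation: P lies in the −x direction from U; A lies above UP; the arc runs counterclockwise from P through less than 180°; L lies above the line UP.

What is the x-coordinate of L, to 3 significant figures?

-31.2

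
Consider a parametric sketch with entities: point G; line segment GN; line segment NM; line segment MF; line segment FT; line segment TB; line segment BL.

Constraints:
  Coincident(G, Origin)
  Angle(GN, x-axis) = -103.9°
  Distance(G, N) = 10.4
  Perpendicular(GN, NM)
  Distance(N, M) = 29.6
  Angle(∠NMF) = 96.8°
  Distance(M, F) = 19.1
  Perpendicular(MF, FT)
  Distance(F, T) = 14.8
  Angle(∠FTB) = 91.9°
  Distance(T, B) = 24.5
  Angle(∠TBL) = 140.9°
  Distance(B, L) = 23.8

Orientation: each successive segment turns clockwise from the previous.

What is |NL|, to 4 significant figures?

35.04

∠FTB = 91.9° gives TB at -95.20° from the x-axis; with |TB| = 24.5, B = (-16.40, -10.26). ∠TBL = 140.9° gives BL at -134.3° from the x-axis; with |BL| = 23.8, L = (-33.03, -27.29). Then |NL| = |L − N| = 35.04.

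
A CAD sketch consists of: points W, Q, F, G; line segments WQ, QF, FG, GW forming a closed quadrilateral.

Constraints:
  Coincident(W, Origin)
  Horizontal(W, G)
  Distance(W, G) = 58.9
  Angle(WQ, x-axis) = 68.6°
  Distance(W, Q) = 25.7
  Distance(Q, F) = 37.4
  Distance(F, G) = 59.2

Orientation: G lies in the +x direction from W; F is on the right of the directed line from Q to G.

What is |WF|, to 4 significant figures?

12.57

Checks: |QF| = 37.40 ✓; |FG| = 59.20 ✓.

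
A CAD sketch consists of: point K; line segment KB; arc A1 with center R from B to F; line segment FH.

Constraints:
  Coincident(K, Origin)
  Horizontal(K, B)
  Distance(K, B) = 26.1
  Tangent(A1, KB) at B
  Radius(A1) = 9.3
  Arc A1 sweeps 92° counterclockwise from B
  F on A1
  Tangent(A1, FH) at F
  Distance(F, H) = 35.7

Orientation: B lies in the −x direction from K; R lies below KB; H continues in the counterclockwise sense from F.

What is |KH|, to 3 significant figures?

56.7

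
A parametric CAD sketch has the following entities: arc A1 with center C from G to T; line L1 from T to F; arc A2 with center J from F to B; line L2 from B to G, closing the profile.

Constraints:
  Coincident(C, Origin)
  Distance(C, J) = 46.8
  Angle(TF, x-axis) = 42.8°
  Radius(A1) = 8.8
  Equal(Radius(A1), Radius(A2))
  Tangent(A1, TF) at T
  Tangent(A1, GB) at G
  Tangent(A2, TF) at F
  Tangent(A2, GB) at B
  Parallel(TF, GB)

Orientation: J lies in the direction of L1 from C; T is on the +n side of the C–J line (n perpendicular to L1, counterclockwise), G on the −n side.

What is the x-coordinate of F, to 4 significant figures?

28.36

Tangency of A1 to both parallel lines with radius 8.8 puts T and G at C ± 8.8·n: T = (-5.979, 6.457), G = (5.979, -6.457). Equal radii place F and B the same way about J: F = J + 8.8·n = (28.36, 38.25), B = J − 8.8·n = (40.32, 25.34). So F.x = 28.36.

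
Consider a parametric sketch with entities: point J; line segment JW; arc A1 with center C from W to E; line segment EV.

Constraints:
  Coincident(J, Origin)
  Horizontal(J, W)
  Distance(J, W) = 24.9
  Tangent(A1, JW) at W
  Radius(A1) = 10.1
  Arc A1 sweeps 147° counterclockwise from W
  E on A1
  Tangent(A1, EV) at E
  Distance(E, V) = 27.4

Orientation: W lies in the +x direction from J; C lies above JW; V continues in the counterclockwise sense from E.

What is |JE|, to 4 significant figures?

35.62

The tangent condition forces CW to be normal to JW, so C = W + (0, 10.1) = (24.90, 10.10). On A1, W sits at bearing -90° from C; a 147° counterclockwise sweep puts E at bearing 57°, so E = C + 10.1·(cos 57°, sin 57°) = (30.40, 18.57). Then |JE| = |E − J| = 35.62.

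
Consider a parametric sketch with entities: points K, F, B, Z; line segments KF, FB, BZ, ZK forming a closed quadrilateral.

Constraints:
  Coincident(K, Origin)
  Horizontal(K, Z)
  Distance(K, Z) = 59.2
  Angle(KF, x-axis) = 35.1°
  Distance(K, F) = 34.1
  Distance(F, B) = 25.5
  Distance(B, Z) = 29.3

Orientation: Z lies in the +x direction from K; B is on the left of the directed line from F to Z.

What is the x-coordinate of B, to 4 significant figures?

51.85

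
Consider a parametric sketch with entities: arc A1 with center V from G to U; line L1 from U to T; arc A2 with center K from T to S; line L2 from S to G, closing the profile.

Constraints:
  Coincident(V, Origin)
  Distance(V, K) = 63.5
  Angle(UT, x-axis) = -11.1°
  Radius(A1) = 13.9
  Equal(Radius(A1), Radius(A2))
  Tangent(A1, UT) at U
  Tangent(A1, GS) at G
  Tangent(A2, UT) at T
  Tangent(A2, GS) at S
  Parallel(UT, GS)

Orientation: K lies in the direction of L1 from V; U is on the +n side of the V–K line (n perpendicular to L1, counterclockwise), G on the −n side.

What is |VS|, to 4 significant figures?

65.00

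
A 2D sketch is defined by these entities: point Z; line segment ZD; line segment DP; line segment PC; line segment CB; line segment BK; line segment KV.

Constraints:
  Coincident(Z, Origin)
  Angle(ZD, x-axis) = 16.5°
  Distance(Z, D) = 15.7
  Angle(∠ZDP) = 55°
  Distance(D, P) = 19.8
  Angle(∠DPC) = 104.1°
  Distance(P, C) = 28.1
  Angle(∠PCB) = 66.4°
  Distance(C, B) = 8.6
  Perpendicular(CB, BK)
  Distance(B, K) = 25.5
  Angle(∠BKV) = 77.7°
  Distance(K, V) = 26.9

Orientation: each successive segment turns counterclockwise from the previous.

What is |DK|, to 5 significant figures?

22.383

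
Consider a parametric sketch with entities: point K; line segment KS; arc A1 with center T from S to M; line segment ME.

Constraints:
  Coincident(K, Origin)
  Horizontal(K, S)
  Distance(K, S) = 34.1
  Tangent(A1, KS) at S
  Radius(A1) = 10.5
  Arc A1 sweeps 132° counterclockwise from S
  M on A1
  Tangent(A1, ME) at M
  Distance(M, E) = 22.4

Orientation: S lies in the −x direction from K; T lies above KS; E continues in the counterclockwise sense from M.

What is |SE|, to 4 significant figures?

34.92

K is at the origin; KS is horizontal with |KS| = 34.1 and S on the −x side, so S = (-34.10, 0.000). A1 meets KS tangentially, so TS is at right angles to KS, so T = S + (0, 10.5) = (-34.10, 10.50). On A1, S sits at bearing -90° from T; a 132° counterclockwise sweep puts M at bearing 42°, so M = T + 10.5·(cos 42°, sin 42°) = (-26.30, 17.53). Tangency of A1 to ME means the radius TM is perpendicular to ME, so ME runs along (−sin 42°, cos 42°); with |ME| = 22.4, E = (-41.29, 34.17). Then |SE| = |E − S| = 34.92.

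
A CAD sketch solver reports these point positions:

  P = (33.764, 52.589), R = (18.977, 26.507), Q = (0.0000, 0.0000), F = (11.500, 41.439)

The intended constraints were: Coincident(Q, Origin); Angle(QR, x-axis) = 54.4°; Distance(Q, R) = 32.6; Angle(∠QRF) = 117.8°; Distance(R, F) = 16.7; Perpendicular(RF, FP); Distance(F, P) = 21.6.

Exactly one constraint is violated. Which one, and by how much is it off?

Distance(F, P) = 21.6 — off by 3.30.

Q = (0.00, 0.00) ✓; QR at 54.40° ✓; |QR| = 32.60 ✓; ∠QRF = 117.8° ✓; |RF| = 16.70 ✓; ∠(RF, FP) = 90.00° ✓; |FP| = 24.90 ✗.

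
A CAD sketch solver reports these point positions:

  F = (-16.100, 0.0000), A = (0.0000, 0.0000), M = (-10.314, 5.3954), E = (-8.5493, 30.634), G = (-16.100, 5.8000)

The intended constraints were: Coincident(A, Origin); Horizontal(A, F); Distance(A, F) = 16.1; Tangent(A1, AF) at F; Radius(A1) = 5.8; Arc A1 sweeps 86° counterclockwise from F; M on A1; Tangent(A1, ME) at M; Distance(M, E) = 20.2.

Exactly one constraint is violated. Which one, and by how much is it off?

Distance(M, E) = 20.2 — off by 5.10.

A = (0.00, 0.00) ✓; A.y = 0.00, F.y = 0.00 ✓; |AF| = 16.10 ✓; ∠(GF, FA) = 90.00° ✓; |GF| = 5.800 ✓; bearing(G→M) − bearing(G→F) = 86.00° ✓; |GM| = 5.800 ✓; ∠(GM, ME) = 90.00° ✓; |ME| = 25.30 ✗.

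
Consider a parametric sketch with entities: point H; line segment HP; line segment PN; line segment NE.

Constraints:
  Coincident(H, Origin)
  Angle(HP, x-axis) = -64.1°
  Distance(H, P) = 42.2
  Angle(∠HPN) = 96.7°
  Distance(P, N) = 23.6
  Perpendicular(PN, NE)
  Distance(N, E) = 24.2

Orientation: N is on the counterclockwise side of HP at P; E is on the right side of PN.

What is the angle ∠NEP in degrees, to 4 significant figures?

44.28°

H is at the origin; HP runs at -64.1° with length 42.2, so P = 42.2·(cos -64.1°, sin -64.1°) = (18.43, -37.96). ∠HPN = 96.7°, so PN runs at -64.1° + (180° − 96.7°) = 19.20° from the x-axis; with |PN| = 23.6, N = P + 23.6·(cos 19.20°, sin 19.20°) = (40.72, -30.20). PN ⟂ NE; with |NE| = 24.2 on the right of PN, E = N + 24.2·(0.3289, -0.9444) = (48.68, -53.05). Then cos ∠NEP = EN·EP / (|EN||EP|), giving 44.28°.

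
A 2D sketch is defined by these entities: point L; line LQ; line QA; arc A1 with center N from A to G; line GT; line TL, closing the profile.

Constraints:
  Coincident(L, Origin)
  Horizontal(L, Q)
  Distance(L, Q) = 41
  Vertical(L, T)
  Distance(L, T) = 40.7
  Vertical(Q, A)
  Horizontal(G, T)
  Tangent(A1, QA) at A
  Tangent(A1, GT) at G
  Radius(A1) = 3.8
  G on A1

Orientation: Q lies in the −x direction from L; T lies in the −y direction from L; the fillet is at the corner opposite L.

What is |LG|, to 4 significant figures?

55.14

L is at the origin; L and Q share the same y with |LQ| = 41.0 and Q on the −x side, so Q = (-41.00, 0.000). LT is vertical with |LT| = 40.7 and T on the −y side, so T = (0.000, -40.70). The virtual corner opposite L is at (-41.00, -40.70). A1 meets QA tangentially, so NA is at right angles to QA and the tangent condition forces NG to be normal to GT, with radius 3.8, so the center N sits 3.8 in from both sides at N = (-37.20, -36.90). That places the tangent points at A = (-41.00, -36.90) on QA and G = (-37.20, -40.70) on GT. Then |LG| = |G − L| = 55.14.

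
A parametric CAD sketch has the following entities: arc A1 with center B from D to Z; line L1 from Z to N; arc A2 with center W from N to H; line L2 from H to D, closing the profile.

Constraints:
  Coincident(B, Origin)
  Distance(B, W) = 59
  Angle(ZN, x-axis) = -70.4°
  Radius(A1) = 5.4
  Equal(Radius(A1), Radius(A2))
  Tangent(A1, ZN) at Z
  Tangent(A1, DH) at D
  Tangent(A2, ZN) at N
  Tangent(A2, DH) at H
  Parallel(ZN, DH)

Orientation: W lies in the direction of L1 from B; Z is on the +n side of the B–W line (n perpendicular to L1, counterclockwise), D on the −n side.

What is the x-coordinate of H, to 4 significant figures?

14.70

The slot axis is L1's direction at -70.4°, so u = (cos -70.4°, sin -70.4°) = (0.3355, -0.9421) and n = (−sin -70.4°, cos -70.4°) = (0.9421, 0.3355). B is at the origin and W lies 59.0 along u from B, so W = 59.0·u = (19.79, -55.58). Tangency of A1 to both parallel lines with radius 5.4 puts Z and D at B ± 5.4·n: Z = (5.087, 1.811), D = (-5.087, -1.811). Equal radii place N and H the same way about W: N = W + 5.4·n = (24.88, -53.77), H = W − 5.4·n = (14.70, -57.39). So H.x = 14.70.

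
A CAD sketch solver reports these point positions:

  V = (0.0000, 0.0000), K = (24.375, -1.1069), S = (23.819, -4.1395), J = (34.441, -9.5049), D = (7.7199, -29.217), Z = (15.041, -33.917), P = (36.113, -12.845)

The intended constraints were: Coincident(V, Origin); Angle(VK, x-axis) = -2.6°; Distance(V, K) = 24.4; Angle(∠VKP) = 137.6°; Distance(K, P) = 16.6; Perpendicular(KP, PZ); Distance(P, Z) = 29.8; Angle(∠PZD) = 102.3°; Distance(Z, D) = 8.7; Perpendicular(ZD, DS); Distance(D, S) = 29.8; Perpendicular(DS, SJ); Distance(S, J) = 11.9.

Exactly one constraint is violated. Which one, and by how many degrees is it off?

Perpendicular(DS, SJ) — off by 5.90°.

V = (0.00, 0.00) ✓; VK at -2.600° ✓; |VK| = 24.40 ✓; ∠VKP = 137.6° ✓; |KP| = 16.60 ✓; ∠(KP, PZ) = 90.00° ✓; |PZ| = 29.80 ✓; ∠PZD = 102.3° ✓; |ZD| = 8.700 ✓; ∠(ZD, DS) = 90.00° ✓; |DS| = 29.80 ✓; ∠(DS, SJ) = 84.10° ✗; |SJ| = 11.90 ✓.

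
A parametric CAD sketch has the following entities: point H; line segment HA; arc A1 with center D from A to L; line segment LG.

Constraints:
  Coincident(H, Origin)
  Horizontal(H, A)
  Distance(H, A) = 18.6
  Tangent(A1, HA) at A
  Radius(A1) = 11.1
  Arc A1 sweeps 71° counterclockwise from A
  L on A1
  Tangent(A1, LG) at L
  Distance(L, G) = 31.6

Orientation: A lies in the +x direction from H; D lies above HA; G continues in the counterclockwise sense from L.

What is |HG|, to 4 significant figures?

54.29

H is at the origin; H and A share the same y with |HA| = 18.6 and A on the +x side, so A = (18.60, 0.000). A1 meets HA tangentially, so DA is at right angles to HA, so D = A + (0, 11.1) = (18.60, 11.10). On A1, A sits at bearing -90° from D; a 71° counterclockwise sweep puts L at bearing -19°, so L = D + 11.1·(cos -19°, sin -19°) = (29.10, 7.486). Since A1 is tangent to LG there, DL ⟂ LG, so LG runs along (−sin -19°, cos -19°); with |LG| = 31.6, G = (39.38, 37.36). Then |HG| = |G − H| = 54.29.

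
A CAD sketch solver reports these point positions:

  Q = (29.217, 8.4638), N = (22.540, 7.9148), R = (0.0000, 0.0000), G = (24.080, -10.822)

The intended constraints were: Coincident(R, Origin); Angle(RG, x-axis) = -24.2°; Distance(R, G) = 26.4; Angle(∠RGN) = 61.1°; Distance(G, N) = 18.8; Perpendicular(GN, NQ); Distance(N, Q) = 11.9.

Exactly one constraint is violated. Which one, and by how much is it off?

Distance(N, Q) = 11.9 — off by 5.20.

R = (0.00, 0.00) ✓; RG at -24.20° ✓; |RG| = 26.40 ✓; ∠RGN = 61.10° ✓; |GN| = 18.80 ✓; ∠(GN, NQ) = 90.00° ✓; |NQ| = 6.700 ✗.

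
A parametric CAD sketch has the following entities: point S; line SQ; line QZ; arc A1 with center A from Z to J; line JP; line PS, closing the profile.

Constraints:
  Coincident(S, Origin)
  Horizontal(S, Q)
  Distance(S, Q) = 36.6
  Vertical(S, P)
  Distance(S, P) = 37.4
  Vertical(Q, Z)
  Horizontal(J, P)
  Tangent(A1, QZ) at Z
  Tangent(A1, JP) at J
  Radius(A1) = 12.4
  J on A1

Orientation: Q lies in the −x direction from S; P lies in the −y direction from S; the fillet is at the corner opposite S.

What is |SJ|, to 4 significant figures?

44.55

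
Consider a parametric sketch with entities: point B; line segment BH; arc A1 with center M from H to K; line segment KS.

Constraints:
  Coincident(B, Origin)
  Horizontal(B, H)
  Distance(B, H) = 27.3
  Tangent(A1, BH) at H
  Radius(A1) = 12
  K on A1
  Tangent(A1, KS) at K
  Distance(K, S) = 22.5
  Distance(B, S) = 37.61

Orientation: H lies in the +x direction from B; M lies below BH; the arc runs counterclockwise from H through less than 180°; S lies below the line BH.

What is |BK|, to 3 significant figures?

19.4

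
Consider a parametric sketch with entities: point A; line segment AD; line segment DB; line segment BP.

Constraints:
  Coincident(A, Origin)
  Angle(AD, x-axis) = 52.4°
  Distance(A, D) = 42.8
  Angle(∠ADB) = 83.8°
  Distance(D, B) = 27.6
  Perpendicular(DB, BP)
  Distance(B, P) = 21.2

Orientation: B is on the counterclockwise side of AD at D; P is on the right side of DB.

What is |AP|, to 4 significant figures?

67.76

A is at the origin; AD runs at 52.4° with length 42.8, so D = 42.8·(cos 52.4°, sin 52.4°) = (26.11, 33.91). ∠ADB = 83.8°, so DB runs at 52.4° + (180° − 83.8°) = 148.6° from the x-axis; with |DB| = 27.6, B = D + 27.6·(cos 148.6°, sin 148.6°) = (2.556, 48.29). DB ⟂ BP; with |BP| = 21.2 on the right of DB, P = B + 21.2·(0.5210, 0.8536) = (13.60, 66.39). Then |AP| = |P − A| = 67.76.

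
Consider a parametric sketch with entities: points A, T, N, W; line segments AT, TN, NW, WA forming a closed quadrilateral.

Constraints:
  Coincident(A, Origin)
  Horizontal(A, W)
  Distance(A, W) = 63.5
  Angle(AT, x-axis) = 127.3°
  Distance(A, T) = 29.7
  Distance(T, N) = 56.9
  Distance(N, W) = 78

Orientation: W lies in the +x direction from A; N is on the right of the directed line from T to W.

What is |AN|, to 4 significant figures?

33.16

A is at the origin; A and W share the same y with |AW| = 63.5 and W in +x, so W = (63.5, 0). AT runs at 127.3° with |AT| = 29.7, so T = (-18.00, 23.63). N is determined by |TN| = 56.9 and |NW| = 78.0 together: it lies at the intersection of circle(T, 56.9) and circle(W, 78.0). With |TW| = 84.85, the foot of the radical line on TW is 25.65 from T and the perpendicular offset is √(56.9² − 25.65²) = 50.79. Taking the right-of-TW solution: N = (-7.499, -32.30).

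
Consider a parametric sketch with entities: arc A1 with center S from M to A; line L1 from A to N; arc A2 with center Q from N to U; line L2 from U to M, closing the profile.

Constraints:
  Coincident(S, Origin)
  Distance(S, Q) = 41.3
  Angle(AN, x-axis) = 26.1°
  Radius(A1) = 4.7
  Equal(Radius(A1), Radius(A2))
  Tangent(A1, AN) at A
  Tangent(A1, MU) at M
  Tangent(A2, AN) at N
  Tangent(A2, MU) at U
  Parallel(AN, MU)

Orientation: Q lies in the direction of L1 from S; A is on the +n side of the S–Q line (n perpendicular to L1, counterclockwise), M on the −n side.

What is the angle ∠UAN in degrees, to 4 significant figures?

12.82°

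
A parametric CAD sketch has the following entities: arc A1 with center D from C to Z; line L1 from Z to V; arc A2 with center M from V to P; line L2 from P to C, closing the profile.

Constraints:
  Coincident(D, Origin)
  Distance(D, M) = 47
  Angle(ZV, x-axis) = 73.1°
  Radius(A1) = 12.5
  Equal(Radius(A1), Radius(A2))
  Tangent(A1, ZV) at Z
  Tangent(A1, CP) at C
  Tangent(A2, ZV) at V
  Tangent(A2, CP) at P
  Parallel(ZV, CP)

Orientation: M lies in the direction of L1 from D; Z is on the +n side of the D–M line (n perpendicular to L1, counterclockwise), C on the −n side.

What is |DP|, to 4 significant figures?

48.63

The slot axis is L1's direction at 73.1°, so u = (cos 73.1°, sin 73.1°) = (0.2907, 0.9568) and n = (−sin 73.1°, cos 73.1°) = (-0.9568, 0.2907). D is at the origin and M lies 47.0 along u from D, so M = 47.0·u = (13.66, 44.97). Tangency of A1 to both parallel lines with radius 12.5 puts Z and C at D ± 12.5·n: Z = (-11.96, 3.634), C = (11.96, -3.634). Equal radii place V and P the same way about M: V = M + 12.5·n = (1.703, 48.60), P = M − 12.5·n = (25.62, 41.34). Then |DP| = |P − D| = 48.63.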